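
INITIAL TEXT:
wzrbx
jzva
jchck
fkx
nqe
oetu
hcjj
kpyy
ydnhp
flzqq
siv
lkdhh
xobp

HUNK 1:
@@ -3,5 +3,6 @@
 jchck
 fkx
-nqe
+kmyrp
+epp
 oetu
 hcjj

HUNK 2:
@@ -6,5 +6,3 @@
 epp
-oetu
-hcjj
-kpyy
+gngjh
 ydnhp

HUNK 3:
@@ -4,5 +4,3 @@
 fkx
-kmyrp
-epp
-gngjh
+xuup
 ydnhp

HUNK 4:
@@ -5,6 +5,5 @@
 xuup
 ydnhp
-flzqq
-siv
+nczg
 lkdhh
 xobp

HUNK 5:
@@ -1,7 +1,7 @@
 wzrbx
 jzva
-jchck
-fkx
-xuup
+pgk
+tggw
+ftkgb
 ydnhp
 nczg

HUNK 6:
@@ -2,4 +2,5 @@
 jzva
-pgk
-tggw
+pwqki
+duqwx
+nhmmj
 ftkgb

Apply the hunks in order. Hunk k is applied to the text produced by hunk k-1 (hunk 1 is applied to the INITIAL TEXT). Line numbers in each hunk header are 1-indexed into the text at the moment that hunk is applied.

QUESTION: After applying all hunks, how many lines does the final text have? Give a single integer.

Hunk 1: at line 3 remove [nqe] add [kmyrp,epp] -> 14 lines: wzrbx jzva jchck fkx kmyrp epp oetu hcjj kpyy ydnhp flzqq siv lkdhh xobp
Hunk 2: at line 6 remove [oetu,hcjj,kpyy] add [gngjh] -> 12 lines: wzrbx jzva jchck fkx kmyrp epp gngjh ydnhp flzqq siv lkdhh xobp
Hunk 3: at line 4 remove [kmyrp,epp,gngjh] add [xuup] -> 10 lines: wzrbx jzva jchck fkx xuup ydnhp flzqq siv lkdhh xobp
Hunk 4: at line 5 remove [flzqq,siv] add [nczg] -> 9 lines: wzrbx jzva jchck fkx xuup ydnhp nczg lkdhh xobp
Hunk 5: at line 1 remove [jchck,fkx,xuup] add [pgk,tggw,ftkgb] -> 9 lines: wzrbx jzva pgk tggw ftkgb ydnhp nczg lkdhh xobp
Hunk 6: at line 2 remove [pgk,tggw] add [pwqki,duqwx,nhmmj] -> 10 lines: wzrbx jzva pwqki duqwx nhmmj ftkgb ydnhp nczg lkdhh xobp
Final line count: 10

Answer: 10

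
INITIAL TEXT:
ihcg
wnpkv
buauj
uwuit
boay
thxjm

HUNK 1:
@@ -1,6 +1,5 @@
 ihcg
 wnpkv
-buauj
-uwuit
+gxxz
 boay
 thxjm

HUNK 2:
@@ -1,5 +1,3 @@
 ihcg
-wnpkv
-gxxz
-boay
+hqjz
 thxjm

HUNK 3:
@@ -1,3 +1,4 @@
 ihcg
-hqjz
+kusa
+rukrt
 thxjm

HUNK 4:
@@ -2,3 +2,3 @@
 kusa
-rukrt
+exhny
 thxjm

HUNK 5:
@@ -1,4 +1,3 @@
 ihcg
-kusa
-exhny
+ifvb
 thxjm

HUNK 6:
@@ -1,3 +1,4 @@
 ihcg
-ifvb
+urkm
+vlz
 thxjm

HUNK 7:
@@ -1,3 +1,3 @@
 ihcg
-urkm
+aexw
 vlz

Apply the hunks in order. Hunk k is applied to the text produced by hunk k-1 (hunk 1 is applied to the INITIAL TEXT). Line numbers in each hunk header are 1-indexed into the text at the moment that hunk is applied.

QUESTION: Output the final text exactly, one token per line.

Hunk 1: at line 1 remove [buauj,uwuit] add [gxxz] -> 5 lines: ihcg wnpkv gxxz boay thxjm
Hunk 2: at line 1 remove [wnpkv,gxxz,boay] add [hqjz] -> 3 lines: ihcg hqjz thxjm
Hunk 3: at line 1 remove [hqjz] add [kusa,rukrt] -> 4 lines: ihcg kusa rukrt thxjm
Hunk 4: at line 2 remove [rukrt] add [exhny] -> 4 lines: ihcg kusa exhny thxjm
Hunk 5: at line 1 remove [kusa,exhny] add [ifvb] -> 3 lines: ihcg ifvb thxjm
Hunk 6: at line 1 remove [ifvb] add [urkm,vlz] -> 4 lines: ihcg urkm vlz thxjm
Hunk 7: at line 1 remove [urkm] add [aexw] -> 4 lines: ihcg aexw vlz thxjm

Answer: ihcg
aexw
vlz
thxjm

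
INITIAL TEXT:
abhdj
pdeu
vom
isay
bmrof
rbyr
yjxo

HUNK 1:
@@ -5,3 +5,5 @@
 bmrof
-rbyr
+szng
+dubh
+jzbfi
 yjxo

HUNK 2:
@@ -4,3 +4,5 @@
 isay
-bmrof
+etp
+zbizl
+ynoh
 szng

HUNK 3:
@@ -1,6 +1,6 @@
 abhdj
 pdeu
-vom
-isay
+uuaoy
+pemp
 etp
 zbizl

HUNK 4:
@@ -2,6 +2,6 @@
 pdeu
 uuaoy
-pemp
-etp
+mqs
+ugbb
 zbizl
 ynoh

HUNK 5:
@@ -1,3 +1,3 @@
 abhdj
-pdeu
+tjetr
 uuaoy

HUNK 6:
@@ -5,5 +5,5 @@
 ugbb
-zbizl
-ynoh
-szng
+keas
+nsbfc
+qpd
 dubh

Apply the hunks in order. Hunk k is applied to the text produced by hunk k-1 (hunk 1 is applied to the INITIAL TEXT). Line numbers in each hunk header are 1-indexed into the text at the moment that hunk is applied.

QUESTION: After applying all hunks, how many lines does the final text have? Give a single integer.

Answer: 11

Derivation:
Hunk 1: at line 5 remove [rbyr] add [szng,dubh,jzbfi] -> 9 lines: abhdj pdeu vom isay bmrof szng dubh jzbfi yjxo
Hunk 2: at line 4 remove [bmrof] add [etp,zbizl,ynoh] -> 11 lines: abhdj pdeu vom isay etp zbizl ynoh szng dubh jzbfi yjxo
Hunk 3: at line 1 remove [vom,isay] add [uuaoy,pemp] -> 11 lines: abhdj pdeu uuaoy pemp etp zbizl ynoh szng dubh jzbfi yjxo
Hunk 4: at line 2 remove [pemp,etp] add [mqs,ugbb] -> 11 lines: abhdj pdeu uuaoy mqs ugbb zbizl ynoh szng dubh jzbfi yjxo
Hunk 5: at line 1 remove [pdeu] add [tjetr] -> 11 lines: abhdj tjetr uuaoy mqs ugbb zbizl ynoh szng dubh jzbfi yjxo
Hunk 6: at line 5 remove [zbizl,ynoh,szng] add [keas,nsbfc,qpd] -> 11 lines: abhdj tjetr uuaoy mqs ugbb keas nsbfc qpd dubh jzbfi yjxo
Final line count: 11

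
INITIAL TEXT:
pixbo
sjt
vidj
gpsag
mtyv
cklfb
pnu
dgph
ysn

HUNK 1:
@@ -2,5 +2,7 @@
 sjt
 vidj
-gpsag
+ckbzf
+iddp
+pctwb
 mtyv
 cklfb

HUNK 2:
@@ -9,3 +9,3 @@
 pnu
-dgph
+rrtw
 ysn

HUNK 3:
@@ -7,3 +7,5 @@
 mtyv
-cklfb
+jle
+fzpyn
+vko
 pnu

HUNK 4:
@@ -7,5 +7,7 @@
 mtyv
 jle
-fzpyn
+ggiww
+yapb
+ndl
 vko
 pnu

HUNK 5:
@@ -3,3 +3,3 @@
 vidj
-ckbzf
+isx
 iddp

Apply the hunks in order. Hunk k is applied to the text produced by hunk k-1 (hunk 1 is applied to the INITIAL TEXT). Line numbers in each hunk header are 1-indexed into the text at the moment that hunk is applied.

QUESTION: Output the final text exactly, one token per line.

Answer: pixbo
sjt
vidj
isx
iddp
pctwb
mtyv
jle
ggiww
yapb
ndl
vko
pnu
rrtw
ysn

Derivation:
Hunk 1: at line 2 remove [gpsag] add [ckbzf,iddp,pctwb] -> 11 lines: pixbo sjt vidj ckbzf iddp pctwb mtyv cklfb pnu dgph ysn
Hunk 2: at line 9 remove [dgph] add [rrtw] -> 11 lines: pixbo sjt vidj ckbzf iddp pctwb mtyv cklfb pnu rrtw ysn
Hunk 3: at line 7 remove [cklfb] add [jle,fzpyn,vko] -> 13 lines: pixbo sjt vidj ckbzf iddp pctwb mtyv jle fzpyn vko pnu rrtw ysn
Hunk 4: at line 7 remove [fzpyn] add [ggiww,yapb,ndl] -> 15 lines: pixbo sjt vidj ckbzf iddp pctwb mtyv jle ggiww yapb ndl vko pnu rrtw ysn
Hunk 5: at line 3 remove [ckbzf] add [isx] -> 15 lines: pixbo sjt vidj isx iddp pctwb mtyv jle ggiww yapb ndl vko pnu rrtw ysn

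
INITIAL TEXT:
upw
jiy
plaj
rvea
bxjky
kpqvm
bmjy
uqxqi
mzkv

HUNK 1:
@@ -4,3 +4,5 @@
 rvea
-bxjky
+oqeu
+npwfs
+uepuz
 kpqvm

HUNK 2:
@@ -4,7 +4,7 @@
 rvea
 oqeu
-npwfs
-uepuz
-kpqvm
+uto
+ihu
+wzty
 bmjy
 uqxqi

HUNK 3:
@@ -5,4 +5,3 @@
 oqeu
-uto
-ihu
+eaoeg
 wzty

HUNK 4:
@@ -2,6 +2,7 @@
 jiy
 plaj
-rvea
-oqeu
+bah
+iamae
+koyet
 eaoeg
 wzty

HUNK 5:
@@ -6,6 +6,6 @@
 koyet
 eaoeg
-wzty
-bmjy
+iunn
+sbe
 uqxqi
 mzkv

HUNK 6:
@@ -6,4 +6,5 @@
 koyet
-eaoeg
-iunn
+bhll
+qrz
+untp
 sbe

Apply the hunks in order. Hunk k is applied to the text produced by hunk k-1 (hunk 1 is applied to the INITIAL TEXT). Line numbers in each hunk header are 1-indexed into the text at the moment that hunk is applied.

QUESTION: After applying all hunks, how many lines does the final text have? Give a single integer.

Hunk 1: at line 4 remove [bxjky] add [oqeu,npwfs,uepuz] -> 11 lines: upw jiy plaj rvea oqeu npwfs uepuz kpqvm bmjy uqxqi mzkv
Hunk 2: at line 4 remove [npwfs,uepuz,kpqvm] add [uto,ihu,wzty] -> 11 lines: upw jiy plaj rvea oqeu uto ihu wzty bmjy uqxqi mzkv
Hunk 3: at line 5 remove [uto,ihu] add [eaoeg] -> 10 lines: upw jiy plaj rvea oqeu eaoeg wzty bmjy uqxqi mzkv
Hunk 4: at line 2 remove [rvea,oqeu] add [bah,iamae,koyet] -> 11 lines: upw jiy plaj bah iamae koyet eaoeg wzty bmjy uqxqi mzkv
Hunk 5: at line 6 remove [wzty,bmjy] add [iunn,sbe] -> 11 lines: upw jiy plaj bah iamae koyet eaoeg iunn sbe uqxqi mzkv
Hunk 6: at line 6 remove [eaoeg,iunn] add [bhll,qrz,untp] -> 12 lines: upw jiy plaj bah iamae koyet bhll qrz untp sbe uqxqi mzkv
Final line count: 12

Answer: 12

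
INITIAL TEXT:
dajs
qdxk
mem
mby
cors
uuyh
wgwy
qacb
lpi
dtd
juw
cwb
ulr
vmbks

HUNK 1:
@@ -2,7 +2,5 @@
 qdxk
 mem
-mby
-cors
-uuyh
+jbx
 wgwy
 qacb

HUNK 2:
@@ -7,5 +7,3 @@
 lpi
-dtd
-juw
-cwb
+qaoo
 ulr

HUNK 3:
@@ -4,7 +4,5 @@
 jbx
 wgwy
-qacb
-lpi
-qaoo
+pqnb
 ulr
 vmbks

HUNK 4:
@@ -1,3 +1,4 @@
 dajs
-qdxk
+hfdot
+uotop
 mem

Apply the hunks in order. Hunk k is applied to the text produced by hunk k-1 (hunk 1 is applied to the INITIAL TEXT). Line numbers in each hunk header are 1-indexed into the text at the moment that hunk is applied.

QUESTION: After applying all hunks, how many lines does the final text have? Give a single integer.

Hunk 1: at line 2 remove [mby,cors,uuyh] add [jbx] -> 12 lines: dajs qdxk mem jbx wgwy qacb lpi dtd juw cwb ulr vmbks
Hunk 2: at line 7 remove [dtd,juw,cwb] add [qaoo] -> 10 lines: dajs qdxk mem jbx wgwy qacb lpi qaoo ulr vmbks
Hunk 3: at line 4 remove [qacb,lpi,qaoo] add [pqnb] -> 8 lines: dajs qdxk mem jbx wgwy pqnb ulr vmbks
Hunk 4: at line 1 remove [qdxk] add [hfdot,uotop] -> 9 lines: dajs hfdot uotop mem jbx wgwy pqnb ulr vmbks
Final line count: 9

Answer: 9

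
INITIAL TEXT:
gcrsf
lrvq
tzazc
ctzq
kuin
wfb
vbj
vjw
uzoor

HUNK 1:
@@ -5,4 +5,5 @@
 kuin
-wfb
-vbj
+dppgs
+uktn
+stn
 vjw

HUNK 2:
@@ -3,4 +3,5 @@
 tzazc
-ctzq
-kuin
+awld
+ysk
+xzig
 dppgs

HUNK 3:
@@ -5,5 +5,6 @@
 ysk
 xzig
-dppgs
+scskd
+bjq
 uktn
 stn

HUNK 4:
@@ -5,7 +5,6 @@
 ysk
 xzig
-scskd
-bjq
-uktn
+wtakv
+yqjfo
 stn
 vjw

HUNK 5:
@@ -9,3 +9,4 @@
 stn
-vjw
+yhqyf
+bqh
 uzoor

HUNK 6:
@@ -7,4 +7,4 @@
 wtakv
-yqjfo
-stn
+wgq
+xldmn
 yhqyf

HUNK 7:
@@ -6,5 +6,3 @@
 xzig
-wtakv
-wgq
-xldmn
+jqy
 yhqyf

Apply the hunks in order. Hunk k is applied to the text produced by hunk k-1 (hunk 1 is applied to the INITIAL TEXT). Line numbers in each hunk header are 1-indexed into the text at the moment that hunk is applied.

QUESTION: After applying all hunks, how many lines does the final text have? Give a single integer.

Answer: 10

Derivation:
Hunk 1: at line 5 remove [wfb,vbj] add [dppgs,uktn,stn] -> 10 lines: gcrsf lrvq tzazc ctzq kuin dppgs uktn stn vjw uzoor
Hunk 2: at line 3 remove [ctzq,kuin] add [awld,ysk,xzig] -> 11 lines: gcrsf lrvq tzazc awld ysk xzig dppgs uktn stn vjw uzoor
Hunk 3: at line 5 remove [dppgs] add [scskd,bjq] -> 12 lines: gcrsf lrvq tzazc awld ysk xzig scskd bjq uktn stn vjw uzoor
Hunk 4: at line 5 remove [scskd,bjq,uktn] add [wtakv,yqjfo] -> 11 lines: gcrsf lrvq tzazc awld ysk xzig wtakv yqjfo stn vjw uzoor
Hunk 5: at line 9 remove [vjw] add [yhqyf,bqh] -> 12 lines: gcrsf lrvq tzazc awld ysk xzig wtakv yqjfo stn yhqyf bqh uzoor
Hunk 6: at line 7 remove [yqjfo,stn] add [wgq,xldmn] -> 12 lines: gcrsf lrvq tzazc awld ysk xzig wtakv wgq xldmn yhqyf bqh uzoor
Hunk 7: at line 6 remove [wtakv,wgq,xldmn] add [jqy] -> 10 lines: gcrsf lrvq tzazc awld ysk xzig jqy yhqyf bqh uzoor
Final line count: 10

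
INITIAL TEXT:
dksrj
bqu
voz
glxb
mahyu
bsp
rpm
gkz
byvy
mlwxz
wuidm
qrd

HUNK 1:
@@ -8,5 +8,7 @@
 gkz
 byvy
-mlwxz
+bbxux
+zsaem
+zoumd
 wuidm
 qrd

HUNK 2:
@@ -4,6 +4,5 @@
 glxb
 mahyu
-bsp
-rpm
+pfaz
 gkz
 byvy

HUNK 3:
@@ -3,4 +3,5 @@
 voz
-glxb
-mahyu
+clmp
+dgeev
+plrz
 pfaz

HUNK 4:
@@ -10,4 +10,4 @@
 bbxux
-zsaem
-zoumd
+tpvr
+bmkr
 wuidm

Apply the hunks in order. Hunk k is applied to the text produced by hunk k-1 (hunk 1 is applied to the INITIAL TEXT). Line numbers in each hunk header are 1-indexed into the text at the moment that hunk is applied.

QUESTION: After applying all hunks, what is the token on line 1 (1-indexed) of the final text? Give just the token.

Answer: dksrj

Derivation:
Hunk 1: at line 8 remove [mlwxz] add [bbxux,zsaem,zoumd] -> 14 lines: dksrj bqu voz glxb mahyu bsp rpm gkz byvy bbxux zsaem zoumd wuidm qrd
Hunk 2: at line 4 remove [bsp,rpm] add [pfaz] -> 13 lines: dksrj bqu voz glxb mahyu pfaz gkz byvy bbxux zsaem zoumd wuidm qrd
Hunk 3: at line 3 remove [glxb,mahyu] add [clmp,dgeev,plrz] -> 14 lines: dksrj bqu voz clmp dgeev plrz pfaz gkz byvy bbxux zsaem zoumd wuidm qrd
Hunk 4: at line 10 remove [zsaem,zoumd] add [tpvr,bmkr] -> 14 lines: dksrj bqu voz clmp dgeev plrz pfaz gkz byvy bbxux tpvr bmkr wuidm qrd
Final line 1: dksrj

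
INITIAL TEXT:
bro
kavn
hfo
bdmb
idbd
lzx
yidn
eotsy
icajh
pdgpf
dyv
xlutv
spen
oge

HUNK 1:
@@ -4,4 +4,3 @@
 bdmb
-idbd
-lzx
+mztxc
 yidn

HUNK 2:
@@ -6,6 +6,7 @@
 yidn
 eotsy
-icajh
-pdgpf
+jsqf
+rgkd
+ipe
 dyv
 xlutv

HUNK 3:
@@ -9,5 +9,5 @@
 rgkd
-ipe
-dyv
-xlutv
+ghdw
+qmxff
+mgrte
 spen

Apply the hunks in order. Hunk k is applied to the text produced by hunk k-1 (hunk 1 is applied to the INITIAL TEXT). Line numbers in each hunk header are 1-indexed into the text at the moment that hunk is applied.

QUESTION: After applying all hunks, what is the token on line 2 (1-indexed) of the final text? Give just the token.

Answer: kavn

Derivation:
Hunk 1: at line 4 remove [idbd,lzx] add [mztxc] -> 13 lines: bro kavn hfo bdmb mztxc yidn eotsy icajh pdgpf dyv xlutv spen oge
Hunk 2: at line 6 remove [icajh,pdgpf] add [jsqf,rgkd,ipe] -> 14 lines: bro kavn hfo bdmb mztxc yidn eotsy jsqf rgkd ipe dyv xlutv spen oge
Hunk 3: at line 9 remove [ipe,dyv,xlutv] add [ghdw,qmxff,mgrte] -> 14 lines: bro kavn hfo bdmb mztxc yidn eotsy jsqf rgkd ghdw qmxff mgrte spen oge
Final line 2: kavn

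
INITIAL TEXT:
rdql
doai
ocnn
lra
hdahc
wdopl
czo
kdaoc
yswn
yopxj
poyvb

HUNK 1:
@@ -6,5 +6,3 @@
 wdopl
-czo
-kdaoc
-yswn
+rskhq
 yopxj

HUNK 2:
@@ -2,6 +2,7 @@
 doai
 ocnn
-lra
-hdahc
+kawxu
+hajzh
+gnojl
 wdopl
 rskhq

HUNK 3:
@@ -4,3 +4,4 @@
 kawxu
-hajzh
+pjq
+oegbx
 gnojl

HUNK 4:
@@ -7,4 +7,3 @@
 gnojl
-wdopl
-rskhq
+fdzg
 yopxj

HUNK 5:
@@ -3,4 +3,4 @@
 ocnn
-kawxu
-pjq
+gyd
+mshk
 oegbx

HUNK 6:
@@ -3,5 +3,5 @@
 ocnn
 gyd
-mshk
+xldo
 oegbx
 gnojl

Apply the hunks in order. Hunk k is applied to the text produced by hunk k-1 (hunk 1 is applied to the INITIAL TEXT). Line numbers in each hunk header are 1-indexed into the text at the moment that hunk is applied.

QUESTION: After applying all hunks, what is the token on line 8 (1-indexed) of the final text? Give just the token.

Answer: fdzg

Derivation:
Hunk 1: at line 6 remove [czo,kdaoc,yswn] add [rskhq] -> 9 lines: rdql doai ocnn lra hdahc wdopl rskhq yopxj poyvb
Hunk 2: at line 2 remove [lra,hdahc] add [kawxu,hajzh,gnojl] -> 10 lines: rdql doai ocnn kawxu hajzh gnojl wdopl rskhq yopxj poyvb
Hunk 3: at line 4 remove [hajzh] add [pjq,oegbx] -> 11 lines: rdql doai ocnn kawxu pjq oegbx gnojl wdopl rskhq yopxj poyvb
Hunk 4: at line 7 remove [wdopl,rskhq] add [fdzg] -> 10 lines: rdql doai ocnn kawxu pjq oegbx gnojl fdzg yopxj poyvb
Hunk 5: at line 3 remove [kawxu,pjq] add [gyd,mshk] -> 10 lines: rdql doai ocnn gyd mshk oegbx gnojl fdzg yopxj poyvb
Hunk 6: at line 3 remove [mshk] add [xldo] -> 10 lines: rdql doai ocnn gyd xldo oegbx gnojl fdzg yopxj poyvb
Final line 8: fdzg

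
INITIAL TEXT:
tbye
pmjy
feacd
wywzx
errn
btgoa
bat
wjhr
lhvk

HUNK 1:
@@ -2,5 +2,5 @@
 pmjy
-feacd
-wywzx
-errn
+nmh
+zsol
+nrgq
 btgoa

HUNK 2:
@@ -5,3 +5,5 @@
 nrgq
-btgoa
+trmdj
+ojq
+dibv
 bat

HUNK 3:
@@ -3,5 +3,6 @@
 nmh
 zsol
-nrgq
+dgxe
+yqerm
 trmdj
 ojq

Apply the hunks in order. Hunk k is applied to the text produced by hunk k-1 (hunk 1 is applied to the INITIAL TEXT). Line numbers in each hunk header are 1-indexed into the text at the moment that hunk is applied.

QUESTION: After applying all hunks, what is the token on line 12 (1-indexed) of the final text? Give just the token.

Answer: lhvk

Derivation:
Hunk 1: at line 2 remove [feacd,wywzx,errn] add [nmh,zsol,nrgq] -> 9 lines: tbye pmjy nmh zsol nrgq btgoa bat wjhr lhvk
Hunk 2: at line 5 remove [btgoa] add [trmdj,ojq,dibv] -> 11 lines: tbye pmjy nmh zsol nrgq trmdj ojq dibv bat wjhr lhvk
Hunk 3: at line 3 remove [nrgq] add [dgxe,yqerm] -> 12 lines: tbye pmjy nmh zsol dgxe yqerm trmdj ojq dibv bat wjhr lhvk
Final line 12: lhvk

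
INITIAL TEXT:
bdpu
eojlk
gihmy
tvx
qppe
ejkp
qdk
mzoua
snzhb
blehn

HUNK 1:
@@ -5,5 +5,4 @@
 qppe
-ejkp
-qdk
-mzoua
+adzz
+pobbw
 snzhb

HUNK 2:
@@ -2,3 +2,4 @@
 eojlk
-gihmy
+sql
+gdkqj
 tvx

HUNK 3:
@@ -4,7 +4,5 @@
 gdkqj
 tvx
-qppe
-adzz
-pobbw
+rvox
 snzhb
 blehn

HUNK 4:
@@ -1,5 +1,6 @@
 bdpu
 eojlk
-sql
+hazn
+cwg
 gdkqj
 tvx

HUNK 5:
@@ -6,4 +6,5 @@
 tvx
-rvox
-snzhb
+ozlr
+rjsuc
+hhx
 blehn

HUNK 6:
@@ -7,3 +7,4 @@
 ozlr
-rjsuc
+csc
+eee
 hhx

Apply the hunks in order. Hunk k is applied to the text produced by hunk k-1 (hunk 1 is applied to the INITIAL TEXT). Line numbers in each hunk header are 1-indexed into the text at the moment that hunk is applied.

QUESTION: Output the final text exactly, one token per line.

Hunk 1: at line 5 remove [ejkp,qdk,mzoua] add [adzz,pobbw] -> 9 lines: bdpu eojlk gihmy tvx qppe adzz pobbw snzhb blehn
Hunk 2: at line 2 remove [gihmy] add [sql,gdkqj] -> 10 lines: bdpu eojlk sql gdkqj tvx qppe adzz pobbw snzhb blehn
Hunk 3: at line 4 remove [qppe,adzz,pobbw] add [rvox] -> 8 lines: bdpu eojlk sql gdkqj tvx rvox snzhb blehn
Hunk 4: at line 1 remove [sql] add [hazn,cwg] -> 9 lines: bdpu eojlk hazn cwg gdkqj tvx rvox snzhb blehn
Hunk 5: at line 6 remove [rvox,snzhb] add [ozlr,rjsuc,hhx] -> 10 lines: bdpu eojlk hazn cwg gdkqj tvx ozlr rjsuc hhx blehn
Hunk 6: at line 7 remove [rjsuc] add [csc,eee] -> 11 lines: bdpu eojlk hazn cwg gdkqj tvx ozlr csc eee hhx blehn

Answer: bdpu
eojlk
hazn
cwg
gdkqj
tvx
ozlr
csc
eee
hhx
blehn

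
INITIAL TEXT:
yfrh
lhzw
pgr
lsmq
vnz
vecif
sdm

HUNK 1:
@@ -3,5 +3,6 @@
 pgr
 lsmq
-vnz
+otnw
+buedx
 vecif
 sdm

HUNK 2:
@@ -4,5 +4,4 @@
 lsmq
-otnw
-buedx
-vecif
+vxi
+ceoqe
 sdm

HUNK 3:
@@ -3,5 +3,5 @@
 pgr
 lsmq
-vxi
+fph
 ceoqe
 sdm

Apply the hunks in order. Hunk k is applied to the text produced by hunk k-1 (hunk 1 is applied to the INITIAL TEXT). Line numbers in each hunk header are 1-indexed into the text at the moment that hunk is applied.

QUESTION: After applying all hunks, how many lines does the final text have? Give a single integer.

Hunk 1: at line 3 remove [vnz] add [otnw,buedx] -> 8 lines: yfrh lhzw pgr lsmq otnw buedx vecif sdm
Hunk 2: at line 4 remove [otnw,buedx,vecif] add [vxi,ceoqe] -> 7 lines: yfrh lhzw pgr lsmq vxi ceoqe sdm
Hunk 3: at line 3 remove [vxi] add [fph] -> 7 lines: yfrh lhzw pgr lsmq fph ceoqe sdm
Final line count: 7

Answer: 7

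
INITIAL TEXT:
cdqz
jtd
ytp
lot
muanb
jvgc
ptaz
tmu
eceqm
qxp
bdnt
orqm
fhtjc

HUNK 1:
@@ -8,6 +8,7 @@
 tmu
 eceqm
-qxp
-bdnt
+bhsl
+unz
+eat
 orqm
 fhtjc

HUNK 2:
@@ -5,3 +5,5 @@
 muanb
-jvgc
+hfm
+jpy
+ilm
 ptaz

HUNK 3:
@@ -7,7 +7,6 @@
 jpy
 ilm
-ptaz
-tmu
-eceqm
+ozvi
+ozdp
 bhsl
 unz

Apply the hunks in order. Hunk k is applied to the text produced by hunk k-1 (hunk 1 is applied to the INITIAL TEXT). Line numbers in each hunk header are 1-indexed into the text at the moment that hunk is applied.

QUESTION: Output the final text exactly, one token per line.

Hunk 1: at line 8 remove [qxp,bdnt] add [bhsl,unz,eat] -> 14 lines: cdqz jtd ytp lot muanb jvgc ptaz tmu eceqm bhsl unz eat orqm fhtjc
Hunk 2: at line 5 remove [jvgc] add [hfm,jpy,ilm] -> 16 lines: cdqz jtd ytp lot muanb hfm jpy ilm ptaz tmu eceqm bhsl unz eat orqm fhtjc
Hunk 3: at line 7 remove [ptaz,tmu,eceqm] add [ozvi,ozdp] -> 15 lines: cdqz jtd ytp lot muanb hfm jpy ilm ozvi ozdp bhsl unz eat orqm fhtjc

Answer: cdqz
jtd
ytp
lot
muanb
hfm
jpy
ilm
ozvi
ozdp
bhsl
unz
eat
orqm
fhtjc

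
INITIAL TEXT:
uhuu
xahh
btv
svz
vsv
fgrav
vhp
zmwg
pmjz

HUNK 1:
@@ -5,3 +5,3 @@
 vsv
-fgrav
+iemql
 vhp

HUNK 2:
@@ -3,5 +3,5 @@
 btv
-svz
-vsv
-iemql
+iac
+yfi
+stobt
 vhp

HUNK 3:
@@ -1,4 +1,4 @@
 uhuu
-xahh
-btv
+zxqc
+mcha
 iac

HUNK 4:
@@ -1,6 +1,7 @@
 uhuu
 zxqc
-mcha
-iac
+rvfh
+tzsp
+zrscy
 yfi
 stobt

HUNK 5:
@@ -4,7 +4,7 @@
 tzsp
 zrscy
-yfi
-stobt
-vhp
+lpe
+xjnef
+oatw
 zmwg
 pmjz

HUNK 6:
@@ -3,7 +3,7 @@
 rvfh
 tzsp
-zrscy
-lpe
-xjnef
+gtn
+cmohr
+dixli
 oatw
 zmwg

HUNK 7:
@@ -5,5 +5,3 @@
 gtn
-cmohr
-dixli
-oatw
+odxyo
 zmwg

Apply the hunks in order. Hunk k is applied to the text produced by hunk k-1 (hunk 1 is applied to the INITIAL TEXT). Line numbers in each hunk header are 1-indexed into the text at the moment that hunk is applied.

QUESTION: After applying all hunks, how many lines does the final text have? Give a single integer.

Hunk 1: at line 5 remove [fgrav] add [iemql] -> 9 lines: uhuu xahh btv svz vsv iemql vhp zmwg pmjz
Hunk 2: at line 3 remove [svz,vsv,iemql] add [iac,yfi,stobt] -> 9 lines: uhuu xahh btv iac yfi stobt vhp zmwg pmjz
Hunk 3: at line 1 remove [xahh,btv] add [zxqc,mcha] -> 9 lines: uhuu zxqc mcha iac yfi stobt vhp zmwg pmjz
Hunk 4: at line 1 remove [mcha,iac] add [rvfh,tzsp,zrscy] -> 10 lines: uhuu zxqc rvfh tzsp zrscy yfi stobt vhp zmwg pmjz
Hunk 5: at line 4 remove [yfi,stobt,vhp] add [lpe,xjnef,oatw] -> 10 lines: uhuu zxqc rvfh tzsp zrscy lpe xjnef oatw zmwg pmjz
Hunk 6: at line 3 remove [zrscy,lpe,xjnef] add [gtn,cmohr,dixli] -> 10 lines: uhuu zxqc rvfh tzsp gtn cmohr dixli oatw zmwg pmjz
Hunk 7: at line 5 remove [cmohr,dixli,oatw] add [odxyo] -> 8 lines: uhuu zxqc rvfh tzsp gtn odxyo zmwg pmjz
Final line count: 8

Answer: 8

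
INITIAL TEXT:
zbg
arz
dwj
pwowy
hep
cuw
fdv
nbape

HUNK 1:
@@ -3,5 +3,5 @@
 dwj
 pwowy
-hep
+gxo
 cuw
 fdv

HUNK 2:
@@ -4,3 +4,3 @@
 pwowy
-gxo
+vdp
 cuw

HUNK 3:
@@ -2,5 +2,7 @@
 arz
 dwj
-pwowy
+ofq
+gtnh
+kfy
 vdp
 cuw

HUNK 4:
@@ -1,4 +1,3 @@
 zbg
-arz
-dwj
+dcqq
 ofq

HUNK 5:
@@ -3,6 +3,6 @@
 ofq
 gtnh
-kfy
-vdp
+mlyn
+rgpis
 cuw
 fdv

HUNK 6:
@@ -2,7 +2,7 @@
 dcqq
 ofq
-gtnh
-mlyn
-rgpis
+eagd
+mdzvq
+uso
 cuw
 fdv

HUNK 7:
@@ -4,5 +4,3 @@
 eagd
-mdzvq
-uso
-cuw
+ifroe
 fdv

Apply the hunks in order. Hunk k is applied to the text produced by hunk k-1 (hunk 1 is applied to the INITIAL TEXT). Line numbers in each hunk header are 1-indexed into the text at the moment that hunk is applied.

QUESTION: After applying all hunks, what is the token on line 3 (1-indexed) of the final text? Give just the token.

Hunk 1: at line 3 remove [hep] add [gxo] -> 8 lines: zbg arz dwj pwowy gxo cuw fdv nbape
Hunk 2: at line 4 remove [gxo] add [vdp] -> 8 lines: zbg arz dwj pwowy vdp cuw fdv nbape
Hunk 3: at line 2 remove [pwowy] add [ofq,gtnh,kfy] -> 10 lines: zbg arz dwj ofq gtnh kfy vdp cuw fdv nbape
Hunk 4: at line 1 remove [arz,dwj] add [dcqq] -> 9 lines: zbg dcqq ofq gtnh kfy vdp cuw fdv nbape
Hunk 5: at line 3 remove [kfy,vdp] add [mlyn,rgpis] -> 9 lines: zbg dcqq ofq gtnh mlyn rgpis cuw fdv nbape
Hunk 6: at line 2 remove [gtnh,mlyn,rgpis] add [eagd,mdzvq,uso] -> 9 lines: zbg dcqq ofq eagd mdzvq uso cuw fdv nbape
Hunk 7: at line 4 remove [mdzvq,uso,cuw] add [ifroe] -> 7 lines: zbg dcqq ofq eagd ifroe fdv nbape
Final line 3: ofq

Answer: ofq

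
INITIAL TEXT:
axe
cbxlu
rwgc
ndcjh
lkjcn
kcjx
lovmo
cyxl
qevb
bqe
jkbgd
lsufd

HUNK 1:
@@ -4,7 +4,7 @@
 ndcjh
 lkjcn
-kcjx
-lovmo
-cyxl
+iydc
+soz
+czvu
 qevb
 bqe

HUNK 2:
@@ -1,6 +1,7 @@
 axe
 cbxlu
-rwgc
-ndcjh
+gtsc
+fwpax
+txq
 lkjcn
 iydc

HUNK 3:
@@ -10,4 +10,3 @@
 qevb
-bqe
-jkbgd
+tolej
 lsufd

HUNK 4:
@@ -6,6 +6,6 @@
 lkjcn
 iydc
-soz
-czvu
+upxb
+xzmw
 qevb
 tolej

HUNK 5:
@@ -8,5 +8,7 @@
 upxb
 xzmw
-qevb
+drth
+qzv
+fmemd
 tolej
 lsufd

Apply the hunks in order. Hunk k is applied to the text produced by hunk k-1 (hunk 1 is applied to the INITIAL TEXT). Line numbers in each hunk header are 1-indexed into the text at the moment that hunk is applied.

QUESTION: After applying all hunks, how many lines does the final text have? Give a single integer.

Hunk 1: at line 4 remove [kcjx,lovmo,cyxl] add [iydc,soz,czvu] -> 12 lines: axe cbxlu rwgc ndcjh lkjcn iydc soz czvu qevb bqe jkbgd lsufd
Hunk 2: at line 1 remove [rwgc,ndcjh] add [gtsc,fwpax,txq] -> 13 lines: axe cbxlu gtsc fwpax txq lkjcn iydc soz czvu qevb bqe jkbgd lsufd
Hunk 3: at line 10 remove [bqe,jkbgd] add [tolej] -> 12 lines: axe cbxlu gtsc fwpax txq lkjcn iydc soz czvu qevb tolej lsufd
Hunk 4: at line 6 remove [soz,czvu] add [upxb,xzmw] -> 12 lines: axe cbxlu gtsc fwpax txq lkjcn iydc upxb xzmw qevb tolej lsufd
Hunk 5: at line 8 remove [qevb] add [drth,qzv,fmemd] -> 14 lines: axe cbxlu gtsc fwpax txq lkjcn iydc upxb xzmw drth qzv fmemd tolej lsufd
Final line count: 14

Answer: 14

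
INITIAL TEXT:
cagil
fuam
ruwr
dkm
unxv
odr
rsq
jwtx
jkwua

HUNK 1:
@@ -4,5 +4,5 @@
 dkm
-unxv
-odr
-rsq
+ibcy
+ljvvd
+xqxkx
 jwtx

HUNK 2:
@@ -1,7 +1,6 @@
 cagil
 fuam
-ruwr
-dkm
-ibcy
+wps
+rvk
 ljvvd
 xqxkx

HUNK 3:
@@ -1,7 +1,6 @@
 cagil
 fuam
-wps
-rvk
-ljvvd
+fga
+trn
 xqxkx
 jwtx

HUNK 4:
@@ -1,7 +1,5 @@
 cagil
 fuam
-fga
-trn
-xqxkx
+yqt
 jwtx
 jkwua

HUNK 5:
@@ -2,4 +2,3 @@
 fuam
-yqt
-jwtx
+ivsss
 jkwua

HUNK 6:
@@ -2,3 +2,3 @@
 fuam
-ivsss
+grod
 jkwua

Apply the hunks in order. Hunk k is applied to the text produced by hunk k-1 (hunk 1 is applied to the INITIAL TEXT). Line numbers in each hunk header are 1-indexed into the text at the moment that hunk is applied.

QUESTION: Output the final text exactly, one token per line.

Answer: cagil
fuam
grod
jkwua

Derivation:
Hunk 1: at line 4 remove [unxv,odr,rsq] add [ibcy,ljvvd,xqxkx] -> 9 lines: cagil fuam ruwr dkm ibcy ljvvd xqxkx jwtx jkwua
Hunk 2: at line 1 remove [ruwr,dkm,ibcy] add [wps,rvk] -> 8 lines: cagil fuam wps rvk ljvvd xqxkx jwtx jkwua
Hunk 3: at line 1 remove [wps,rvk,ljvvd] add [fga,trn] -> 7 lines: cagil fuam fga trn xqxkx jwtx jkwua
Hunk 4: at line 1 remove [fga,trn,xqxkx] add [yqt] -> 5 lines: cagil fuam yqt jwtx jkwua
Hunk 5: at line 2 remove [yqt,jwtx] add [ivsss] -> 4 lines: cagil fuam ivsss jkwua
Hunk 6: at line 2 remove [ivsss] add [grod] -> 4 lines: cagil fuam grod jkwua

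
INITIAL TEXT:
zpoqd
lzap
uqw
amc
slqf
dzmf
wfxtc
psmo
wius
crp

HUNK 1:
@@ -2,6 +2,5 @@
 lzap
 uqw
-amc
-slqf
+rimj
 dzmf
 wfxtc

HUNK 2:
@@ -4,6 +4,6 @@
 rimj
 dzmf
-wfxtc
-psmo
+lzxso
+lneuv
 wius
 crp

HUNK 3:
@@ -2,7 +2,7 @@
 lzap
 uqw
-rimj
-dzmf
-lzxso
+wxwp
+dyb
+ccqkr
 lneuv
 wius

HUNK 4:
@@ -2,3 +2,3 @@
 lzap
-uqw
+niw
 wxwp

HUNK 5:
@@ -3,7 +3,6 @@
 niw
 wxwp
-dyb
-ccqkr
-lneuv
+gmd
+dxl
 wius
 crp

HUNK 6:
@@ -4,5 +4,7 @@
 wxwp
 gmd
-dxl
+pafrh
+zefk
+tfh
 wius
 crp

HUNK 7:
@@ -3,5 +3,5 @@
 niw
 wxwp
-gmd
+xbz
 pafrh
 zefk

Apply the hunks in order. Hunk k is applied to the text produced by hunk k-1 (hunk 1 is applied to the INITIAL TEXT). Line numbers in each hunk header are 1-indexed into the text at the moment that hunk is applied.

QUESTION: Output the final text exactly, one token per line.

Answer: zpoqd
lzap
niw
wxwp
xbz
pafrh
zefk
tfh
wius
crp

Derivation:
Hunk 1: at line 2 remove [amc,slqf] add [rimj] -> 9 lines: zpoqd lzap uqw rimj dzmf wfxtc psmo wius crp
Hunk 2: at line 4 remove [wfxtc,psmo] add [lzxso,lneuv] -> 9 lines: zpoqd lzap uqw rimj dzmf lzxso lneuv wius crp
Hunk 3: at line 2 remove [rimj,dzmf,lzxso] add [wxwp,dyb,ccqkr] -> 9 lines: zpoqd lzap uqw wxwp dyb ccqkr lneuv wius crp
Hunk 4: at line 2 remove [uqw] add [niw] -> 9 lines: zpoqd lzap niw wxwp dyb ccqkr lneuv wius crp
Hunk 5: at line 3 remove [dyb,ccqkr,lneuv] add [gmd,dxl] -> 8 lines: zpoqd lzap niw wxwp gmd dxl wius crp
Hunk 6: at line 4 remove [dxl] add [pafrh,zefk,tfh] -> 10 lines: zpoqd lzap niw wxwp gmd pafrh zefk tfh wius crp
Hunk 7: at line 3 remove [gmd] add [xbz] -> 10 lines: zpoqd lzap niw wxwp xbz pafrh zefk tfh wius crp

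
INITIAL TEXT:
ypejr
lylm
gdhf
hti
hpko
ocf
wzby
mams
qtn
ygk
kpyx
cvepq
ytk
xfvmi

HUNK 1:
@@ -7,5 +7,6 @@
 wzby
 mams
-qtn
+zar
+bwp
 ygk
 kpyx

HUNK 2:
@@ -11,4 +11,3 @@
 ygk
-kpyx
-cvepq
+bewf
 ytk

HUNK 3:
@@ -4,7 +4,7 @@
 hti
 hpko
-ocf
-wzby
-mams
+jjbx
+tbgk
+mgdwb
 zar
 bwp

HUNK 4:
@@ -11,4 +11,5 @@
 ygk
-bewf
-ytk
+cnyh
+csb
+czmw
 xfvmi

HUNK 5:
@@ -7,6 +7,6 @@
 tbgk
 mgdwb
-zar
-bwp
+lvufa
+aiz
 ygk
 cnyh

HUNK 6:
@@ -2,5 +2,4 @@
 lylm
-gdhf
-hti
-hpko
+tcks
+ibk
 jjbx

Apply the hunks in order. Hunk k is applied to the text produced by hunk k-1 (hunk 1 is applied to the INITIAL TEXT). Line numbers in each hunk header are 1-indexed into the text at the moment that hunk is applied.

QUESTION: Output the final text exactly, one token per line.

Hunk 1: at line 7 remove [qtn] add [zar,bwp] -> 15 lines: ypejr lylm gdhf hti hpko ocf wzby mams zar bwp ygk kpyx cvepq ytk xfvmi
Hunk 2: at line 11 remove [kpyx,cvepq] add [bewf] -> 14 lines: ypejr lylm gdhf hti hpko ocf wzby mams zar bwp ygk bewf ytk xfvmi
Hunk 3: at line 4 remove [ocf,wzby,mams] add [jjbx,tbgk,mgdwb] -> 14 lines: ypejr lylm gdhf hti hpko jjbx tbgk mgdwb zar bwp ygk bewf ytk xfvmi
Hunk 4: at line 11 remove [bewf,ytk] add [cnyh,csb,czmw] -> 15 lines: ypejr lylm gdhf hti hpko jjbx tbgk mgdwb zar bwp ygk cnyh csb czmw xfvmi
Hunk 5: at line 7 remove [zar,bwp] add [lvufa,aiz] -> 15 lines: ypejr lylm gdhf hti hpko jjbx tbgk mgdwb lvufa aiz ygk cnyh csb czmw xfvmi
Hunk 6: at line 2 remove [gdhf,hti,hpko] add [tcks,ibk] -> 14 lines: ypejr lylm tcks ibk jjbx tbgk mgdwb lvufa aiz ygk cnyh csb czmw xfvmi

Answer: ypejr
lylm
tcks
ibk
jjbx
tbgk
mgdwb
lvufa
aiz
ygk
cnyh
csb
czmw
xfvmi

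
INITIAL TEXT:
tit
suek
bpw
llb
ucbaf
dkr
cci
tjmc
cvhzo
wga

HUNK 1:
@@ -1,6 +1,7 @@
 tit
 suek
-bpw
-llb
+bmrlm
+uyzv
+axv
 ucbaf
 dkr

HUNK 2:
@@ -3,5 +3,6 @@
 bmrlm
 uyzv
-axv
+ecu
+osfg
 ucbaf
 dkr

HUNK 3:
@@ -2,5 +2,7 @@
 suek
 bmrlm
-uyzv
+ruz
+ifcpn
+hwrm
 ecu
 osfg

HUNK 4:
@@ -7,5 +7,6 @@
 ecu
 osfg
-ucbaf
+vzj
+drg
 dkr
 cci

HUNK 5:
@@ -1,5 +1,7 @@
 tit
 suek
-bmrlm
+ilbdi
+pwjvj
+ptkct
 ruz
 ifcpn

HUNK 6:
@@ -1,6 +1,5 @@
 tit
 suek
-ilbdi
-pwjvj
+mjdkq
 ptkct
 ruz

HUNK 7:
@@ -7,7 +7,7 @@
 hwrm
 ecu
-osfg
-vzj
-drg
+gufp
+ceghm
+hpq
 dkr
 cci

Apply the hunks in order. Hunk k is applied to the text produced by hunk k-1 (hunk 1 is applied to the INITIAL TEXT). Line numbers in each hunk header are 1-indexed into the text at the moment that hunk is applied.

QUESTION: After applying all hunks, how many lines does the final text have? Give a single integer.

Hunk 1: at line 1 remove [bpw,llb] add [bmrlm,uyzv,axv] -> 11 lines: tit suek bmrlm uyzv axv ucbaf dkr cci tjmc cvhzo wga
Hunk 2: at line 3 remove [axv] add [ecu,osfg] -> 12 lines: tit suek bmrlm uyzv ecu osfg ucbaf dkr cci tjmc cvhzo wga
Hunk 3: at line 2 remove [uyzv] add [ruz,ifcpn,hwrm] -> 14 lines: tit suek bmrlm ruz ifcpn hwrm ecu osfg ucbaf dkr cci tjmc cvhzo wga
Hunk 4: at line 7 remove [ucbaf] add [vzj,drg] -> 15 lines: tit suek bmrlm ruz ifcpn hwrm ecu osfg vzj drg dkr cci tjmc cvhzo wga
Hunk 5: at line 1 remove [bmrlm] add [ilbdi,pwjvj,ptkct] -> 17 lines: tit suek ilbdi pwjvj ptkct ruz ifcpn hwrm ecu osfg vzj drg dkr cci tjmc cvhzo wga
Hunk 6: at line 1 remove [ilbdi,pwjvj] add [mjdkq] -> 16 lines: tit suek mjdkq ptkct ruz ifcpn hwrm ecu osfg vzj drg dkr cci tjmc cvhzo wga
Hunk 7: at line 7 remove [osfg,vzj,drg] add [gufp,ceghm,hpq] -> 16 lines: tit suek mjdkq ptkct ruz ifcpn hwrm ecu gufp ceghm hpq dkr cci tjmc cvhzo wga
Final line count: 16

Answer: 16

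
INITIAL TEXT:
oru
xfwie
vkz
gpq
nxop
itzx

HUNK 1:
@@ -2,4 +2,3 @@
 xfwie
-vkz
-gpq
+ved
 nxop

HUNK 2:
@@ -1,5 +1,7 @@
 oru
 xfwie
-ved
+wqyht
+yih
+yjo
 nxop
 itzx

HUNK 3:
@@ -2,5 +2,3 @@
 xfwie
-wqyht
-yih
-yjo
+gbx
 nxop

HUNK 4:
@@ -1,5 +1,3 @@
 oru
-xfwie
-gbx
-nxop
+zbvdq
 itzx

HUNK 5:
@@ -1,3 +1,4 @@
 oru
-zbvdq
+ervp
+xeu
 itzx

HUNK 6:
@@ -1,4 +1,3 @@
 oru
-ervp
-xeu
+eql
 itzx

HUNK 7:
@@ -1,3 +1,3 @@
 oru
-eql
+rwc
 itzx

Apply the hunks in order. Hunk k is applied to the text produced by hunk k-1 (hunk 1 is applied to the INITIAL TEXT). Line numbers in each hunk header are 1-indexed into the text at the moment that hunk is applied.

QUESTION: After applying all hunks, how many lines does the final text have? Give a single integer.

Hunk 1: at line 2 remove [vkz,gpq] add [ved] -> 5 lines: oru xfwie ved nxop itzx
Hunk 2: at line 1 remove [ved] add [wqyht,yih,yjo] -> 7 lines: oru xfwie wqyht yih yjo nxop itzx
Hunk 3: at line 2 remove [wqyht,yih,yjo] add [gbx] -> 5 lines: oru xfwie gbx nxop itzx
Hunk 4: at line 1 remove [xfwie,gbx,nxop] add [zbvdq] -> 3 lines: oru zbvdq itzx
Hunk 5: at line 1 remove [zbvdq] add [ervp,xeu] -> 4 lines: oru ervp xeu itzx
Hunk 6: at line 1 remove [ervp,xeu] add [eql] -> 3 lines: oru eql itzx
Hunk 7: at line 1 remove [eql] add [rwc] -> 3 lines: oru rwc itzx
Final line count: 3

Answer: 3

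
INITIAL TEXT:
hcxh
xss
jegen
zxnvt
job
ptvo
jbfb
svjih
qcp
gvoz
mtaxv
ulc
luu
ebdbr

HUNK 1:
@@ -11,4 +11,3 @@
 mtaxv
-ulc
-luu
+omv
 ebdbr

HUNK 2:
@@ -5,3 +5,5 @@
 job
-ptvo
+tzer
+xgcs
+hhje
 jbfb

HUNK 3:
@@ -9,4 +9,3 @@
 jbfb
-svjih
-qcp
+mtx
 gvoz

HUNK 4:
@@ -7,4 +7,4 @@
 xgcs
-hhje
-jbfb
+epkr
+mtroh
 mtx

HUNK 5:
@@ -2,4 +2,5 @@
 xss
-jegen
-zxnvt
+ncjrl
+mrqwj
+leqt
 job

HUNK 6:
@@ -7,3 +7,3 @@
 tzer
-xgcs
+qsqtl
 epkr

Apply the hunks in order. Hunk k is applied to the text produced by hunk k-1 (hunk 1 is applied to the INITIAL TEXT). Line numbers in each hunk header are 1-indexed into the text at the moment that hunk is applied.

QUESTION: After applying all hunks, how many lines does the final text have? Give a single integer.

Answer: 15

Derivation:
Hunk 1: at line 11 remove [ulc,luu] add [omv] -> 13 lines: hcxh xss jegen zxnvt job ptvo jbfb svjih qcp gvoz mtaxv omv ebdbr
Hunk 2: at line 5 remove [ptvo] add [tzer,xgcs,hhje] -> 15 lines: hcxh xss jegen zxnvt job tzer xgcs hhje jbfb svjih qcp gvoz mtaxv omv ebdbr
Hunk 3: at line 9 remove [svjih,qcp] add [mtx] -> 14 lines: hcxh xss jegen zxnvt job tzer xgcs hhje jbfb mtx gvoz mtaxv omv ebdbr
Hunk 4: at line 7 remove [hhje,jbfb] add [epkr,mtroh] -> 14 lines: hcxh xss jegen zxnvt job tzer xgcs epkr mtroh mtx gvoz mtaxv omv ebdbr
Hunk 5: at line 2 remove [jegen,zxnvt] add [ncjrl,mrqwj,leqt] -> 15 lines: hcxh xss ncjrl mrqwj leqt job tzer xgcs epkr mtroh mtx gvoz mtaxv omv ebdbr
Hunk 6: at line 7 remove [xgcs] add [qsqtl] -> 15 lines: hcxh xss ncjrl mrqwj leqt job tzer qsqtl epkr mtroh mtx gvoz mtaxv omv ebdbr
Final line count: 15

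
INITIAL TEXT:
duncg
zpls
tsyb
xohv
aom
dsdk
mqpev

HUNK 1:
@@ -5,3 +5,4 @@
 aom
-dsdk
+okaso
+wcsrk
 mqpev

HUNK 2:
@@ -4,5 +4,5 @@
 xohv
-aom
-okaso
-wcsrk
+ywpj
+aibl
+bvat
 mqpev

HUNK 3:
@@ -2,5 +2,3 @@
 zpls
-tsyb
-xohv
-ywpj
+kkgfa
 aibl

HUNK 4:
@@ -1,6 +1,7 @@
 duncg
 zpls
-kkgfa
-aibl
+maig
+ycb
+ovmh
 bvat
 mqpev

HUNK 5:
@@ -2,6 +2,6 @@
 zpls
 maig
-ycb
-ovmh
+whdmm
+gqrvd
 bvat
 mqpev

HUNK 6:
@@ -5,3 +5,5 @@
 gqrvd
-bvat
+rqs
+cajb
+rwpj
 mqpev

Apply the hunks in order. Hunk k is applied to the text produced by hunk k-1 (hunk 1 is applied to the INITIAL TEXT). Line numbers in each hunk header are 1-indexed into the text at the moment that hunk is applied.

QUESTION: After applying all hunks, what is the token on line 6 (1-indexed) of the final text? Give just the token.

Hunk 1: at line 5 remove [dsdk] add [okaso,wcsrk] -> 8 lines: duncg zpls tsyb xohv aom okaso wcsrk mqpev
Hunk 2: at line 4 remove [aom,okaso,wcsrk] add [ywpj,aibl,bvat] -> 8 lines: duncg zpls tsyb xohv ywpj aibl bvat mqpev
Hunk 3: at line 2 remove [tsyb,xohv,ywpj] add [kkgfa] -> 6 lines: duncg zpls kkgfa aibl bvat mqpev
Hunk 4: at line 1 remove [kkgfa,aibl] add [maig,ycb,ovmh] -> 7 lines: duncg zpls maig ycb ovmh bvat mqpev
Hunk 5: at line 2 remove [ycb,ovmh] add [whdmm,gqrvd] -> 7 lines: duncg zpls maig whdmm gqrvd bvat mqpev
Hunk 6: at line 5 remove [bvat] add [rqs,cajb,rwpj] -> 9 lines: duncg zpls maig whdmm gqrvd rqs cajb rwpj mqpev
Final line 6: rqs

Answer: rqs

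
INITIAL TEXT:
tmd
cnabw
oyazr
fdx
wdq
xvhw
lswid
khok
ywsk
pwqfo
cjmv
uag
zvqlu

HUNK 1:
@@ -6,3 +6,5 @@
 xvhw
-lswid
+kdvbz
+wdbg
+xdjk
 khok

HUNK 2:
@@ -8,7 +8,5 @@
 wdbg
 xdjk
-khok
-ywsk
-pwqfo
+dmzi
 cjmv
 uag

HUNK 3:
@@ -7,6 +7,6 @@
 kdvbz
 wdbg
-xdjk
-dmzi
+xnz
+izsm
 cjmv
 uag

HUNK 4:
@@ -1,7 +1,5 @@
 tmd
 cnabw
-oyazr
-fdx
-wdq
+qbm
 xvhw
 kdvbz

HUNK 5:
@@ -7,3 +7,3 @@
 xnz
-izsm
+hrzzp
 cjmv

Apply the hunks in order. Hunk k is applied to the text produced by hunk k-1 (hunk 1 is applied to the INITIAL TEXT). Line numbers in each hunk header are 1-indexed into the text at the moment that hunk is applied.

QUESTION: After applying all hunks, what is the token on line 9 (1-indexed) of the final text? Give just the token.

Hunk 1: at line 6 remove [lswid] add [kdvbz,wdbg,xdjk] -> 15 lines: tmd cnabw oyazr fdx wdq xvhw kdvbz wdbg xdjk khok ywsk pwqfo cjmv uag zvqlu
Hunk 2: at line 8 remove [khok,ywsk,pwqfo] add [dmzi] -> 13 lines: tmd cnabw oyazr fdx wdq xvhw kdvbz wdbg xdjk dmzi cjmv uag zvqlu
Hunk 3: at line 7 remove [xdjk,dmzi] add [xnz,izsm] -> 13 lines: tmd cnabw oyazr fdx wdq xvhw kdvbz wdbg xnz izsm cjmv uag zvqlu
Hunk 4: at line 1 remove [oyazr,fdx,wdq] add [qbm] -> 11 lines: tmd cnabw qbm xvhw kdvbz wdbg xnz izsm cjmv uag zvqlu
Hunk 5: at line 7 remove [izsm] add [hrzzp] -> 11 lines: tmd cnabw qbm xvhw kdvbz wdbg xnz hrzzp cjmv uag zvqlu
Final line 9: cjmv

Answer: cjmv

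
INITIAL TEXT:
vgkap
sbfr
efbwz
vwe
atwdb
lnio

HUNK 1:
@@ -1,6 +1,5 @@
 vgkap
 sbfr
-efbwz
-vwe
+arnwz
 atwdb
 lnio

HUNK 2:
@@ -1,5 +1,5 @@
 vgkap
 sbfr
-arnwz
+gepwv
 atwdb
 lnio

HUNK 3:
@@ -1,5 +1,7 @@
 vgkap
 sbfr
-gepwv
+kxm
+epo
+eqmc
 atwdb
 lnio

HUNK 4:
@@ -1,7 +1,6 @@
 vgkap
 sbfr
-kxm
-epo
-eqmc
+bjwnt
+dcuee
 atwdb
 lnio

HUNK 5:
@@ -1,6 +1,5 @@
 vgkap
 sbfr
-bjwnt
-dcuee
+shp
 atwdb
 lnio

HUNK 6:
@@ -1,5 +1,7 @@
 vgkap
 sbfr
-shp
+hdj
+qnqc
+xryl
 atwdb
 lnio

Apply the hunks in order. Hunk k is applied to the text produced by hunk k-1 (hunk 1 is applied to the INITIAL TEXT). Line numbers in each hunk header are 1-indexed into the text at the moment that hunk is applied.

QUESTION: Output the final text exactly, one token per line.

Hunk 1: at line 1 remove [efbwz,vwe] add [arnwz] -> 5 lines: vgkap sbfr arnwz atwdb lnio
Hunk 2: at line 1 remove [arnwz] add [gepwv] -> 5 lines: vgkap sbfr gepwv atwdb lnio
Hunk 3: at line 1 remove [gepwv] add [kxm,epo,eqmc] -> 7 lines: vgkap sbfr kxm epo eqmc atwdb lnio
Hunk 4: at line 1 remove [kxm,epo,eqmc] add [bjwnt,dcuee] -> 6 lines: vgkap sbfr bjwnt dcuee atwdb lnio
Hunk 5: at line 1 remove [bjwnt,dcuee] add [shp] -> 5 lines: vgkap sbfr shp atwdb lnio
Hunk 6: at line 1 remove [shp] add [hdj,qnqc,xryl] -> 7 lines: vgkap sbfr hdj qnqc xryl atwdb lnio

Answer: vgkap
sbfr
hdj
qnqc
xryl
atwdb
lnio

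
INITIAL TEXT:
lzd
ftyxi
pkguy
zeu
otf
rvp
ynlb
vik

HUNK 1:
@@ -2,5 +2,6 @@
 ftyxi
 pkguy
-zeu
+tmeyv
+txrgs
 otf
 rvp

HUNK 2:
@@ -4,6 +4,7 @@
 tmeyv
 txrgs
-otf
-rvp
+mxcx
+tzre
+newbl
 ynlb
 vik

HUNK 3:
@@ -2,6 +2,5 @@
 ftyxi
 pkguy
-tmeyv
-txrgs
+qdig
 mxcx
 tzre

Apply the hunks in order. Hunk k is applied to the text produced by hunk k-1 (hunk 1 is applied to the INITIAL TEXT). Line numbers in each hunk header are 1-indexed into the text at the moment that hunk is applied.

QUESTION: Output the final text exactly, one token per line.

Answer: lzd
ftyxi
pkguy
qdig
mxcx
tzre
newbl
ynlb
vik

Derivation:
Hunk 1: at line 2 remove [zeu] add [tmeyv,txrgs] -> 9 lines: lzd ftyxi pkguy tmeyv txrgs otf rvp ynlb vik
Hunk 2: at line 4 remove [otf,rvp] add [mxcx,tzre,newbl] -> 10 lines: lzd ftyxi pkguy tmeyv txrgs mxcx tzre newbl ynlb vik
Hunk 3: at line 2 remove [tmeyv,txrgs] add [qdig] -> 9 lines: lzd ftyxi pkguy qdig mxcx tzre newbl ynlb vik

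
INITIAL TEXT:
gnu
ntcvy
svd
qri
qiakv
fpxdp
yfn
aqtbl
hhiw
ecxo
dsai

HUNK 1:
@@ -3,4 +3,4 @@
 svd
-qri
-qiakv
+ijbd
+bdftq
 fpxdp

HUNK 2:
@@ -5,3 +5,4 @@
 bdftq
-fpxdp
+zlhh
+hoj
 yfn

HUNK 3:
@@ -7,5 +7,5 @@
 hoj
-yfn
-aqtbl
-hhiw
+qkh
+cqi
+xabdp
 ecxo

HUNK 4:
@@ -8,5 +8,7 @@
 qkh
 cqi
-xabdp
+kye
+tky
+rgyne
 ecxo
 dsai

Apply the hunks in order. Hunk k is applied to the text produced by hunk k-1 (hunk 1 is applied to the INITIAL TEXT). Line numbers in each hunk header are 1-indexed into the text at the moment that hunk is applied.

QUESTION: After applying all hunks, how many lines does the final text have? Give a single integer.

Answer: 14

Derivation:
Hunk 1: at line 3 remove [qri,qiakv] add [ijbd,bdftq] -> 11 lines: gnu ntcvy svd ijbd bdftq fpxdp yfn aqtbl hhiw ecxo dsai
Hunk 2: at line 5 remove [fpxdp] add [zlhh,hoj] -> 12 lines: gnu ntcvy svd ijbd bdftq zlhh hoj yfn aqtbl hhiw ecxo dsai
Hunk 3: at line 7 remove [yfn,aqtbl,hhiw] add [qkh,cqi,xabdp] -> 12 lines: gnu ntcvy svd ijbd bdftq zlhh hoj qkh cqi xabdp ecxo dsai
Hunk 4: at line 8 remove [xabdp] add [kye,tky,rgyne] -> 14 lines: gnu ntcvy svd ijbd bdftq zlhh hoj qkh cqi kye tky rgyne ecxo dsai
Final line count: 14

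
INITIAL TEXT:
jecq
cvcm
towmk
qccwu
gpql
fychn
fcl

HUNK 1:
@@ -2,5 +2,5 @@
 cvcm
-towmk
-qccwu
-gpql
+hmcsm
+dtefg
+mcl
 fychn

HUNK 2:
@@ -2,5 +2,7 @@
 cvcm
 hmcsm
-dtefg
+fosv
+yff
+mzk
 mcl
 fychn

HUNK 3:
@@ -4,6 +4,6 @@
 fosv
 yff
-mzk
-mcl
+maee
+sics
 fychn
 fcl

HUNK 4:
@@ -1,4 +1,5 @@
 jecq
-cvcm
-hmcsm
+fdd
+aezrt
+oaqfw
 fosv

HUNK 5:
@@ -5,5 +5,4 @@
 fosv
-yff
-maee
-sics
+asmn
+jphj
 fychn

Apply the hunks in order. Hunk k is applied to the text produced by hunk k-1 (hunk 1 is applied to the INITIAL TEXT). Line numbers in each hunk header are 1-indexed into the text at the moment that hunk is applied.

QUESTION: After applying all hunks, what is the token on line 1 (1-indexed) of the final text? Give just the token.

Answer: jecq

Derivation:
Hunk 1: at line 2 remove [towmk,qccwu,gpql] add [hmcsm,dtefg,mcl] -> 7 lines: jecq cvcm hmcsm dtefg mcl fychn fcl
Hunk 2: at line 2 remove [dtefg] add [fosv,yff,mzk] -> 9 lines: jecq cvcm hmcsm fosv yff mzk mcl fychn fcl
Hunk 3: at line 4 remove [mzk,mcl] add [maee,sics] -> 9 lines: jecq cvcm hmcsm fosv yff maee sics fychn fcl
Hunk 4: at line 1 remove [cvcm,hmcsm] add [fdd,aezrt,oaqfw] -> 10 lines: jecq fdd aezrt oaqfw fosv yff maee sics fychn fcl
Hunk 5: at line 5 remove [yff,maee,sics] add [asmn,jphj] -> 9 lines: jecq fdd aezrt oaqfw fosv asmn jphj fychn fcl
Final line 1: jecq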